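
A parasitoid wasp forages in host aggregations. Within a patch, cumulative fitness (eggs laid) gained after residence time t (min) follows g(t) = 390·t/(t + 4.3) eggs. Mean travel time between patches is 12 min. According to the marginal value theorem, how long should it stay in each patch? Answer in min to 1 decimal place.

7.2 min

Optimal t* satisfies g'(t*) = g(t*)/(T + t*).
g'(t) = 390·4.3/(t + 4.3)². Setting 390·4.3/(t+4.3)² = 390t/[(t+4.3)(12+t)] gives 4.3(12+t) = t(t+4.3), so t² = 4.3×12 = 51.6.
t* = √51.6 = 7.183 min.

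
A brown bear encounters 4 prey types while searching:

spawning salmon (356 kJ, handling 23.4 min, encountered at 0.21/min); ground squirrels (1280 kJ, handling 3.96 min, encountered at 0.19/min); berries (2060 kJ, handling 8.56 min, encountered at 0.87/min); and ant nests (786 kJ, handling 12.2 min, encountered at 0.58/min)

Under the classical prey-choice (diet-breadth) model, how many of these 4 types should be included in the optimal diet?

E/h in descending order: ground squirrels 323, berries 241, ant nests 64.4, spawning salmon 15.2 kJ/min. The optimal diet is the largest prefix of this list for which every included type satisfies E_i/h_i > R on the types above it.
Rate on top 1: 138.8. berries: 241 > 138.8 → include.
Rate on top 2: 221.2. ant nests: 64.4 < 221.2 → exclude; stop.
Optimal diet: ground squirrels, berries — 2 of 4 types.

2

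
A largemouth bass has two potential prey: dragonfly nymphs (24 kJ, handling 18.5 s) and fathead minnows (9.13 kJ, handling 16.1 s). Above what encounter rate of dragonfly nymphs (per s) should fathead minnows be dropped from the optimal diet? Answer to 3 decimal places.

The zero-one rule: include fathead minnows iff E₂/h₂ > λE₁/(1+λh₁). Equality gives the switch point.
λE₁h₂ = E₂ + λE₂h₁ ⇒ λ = E₂/(E₁h₂ − E₂h₁) = 9.13/(386.4 − 168.9) = 0.04198 per s.

0.042 per s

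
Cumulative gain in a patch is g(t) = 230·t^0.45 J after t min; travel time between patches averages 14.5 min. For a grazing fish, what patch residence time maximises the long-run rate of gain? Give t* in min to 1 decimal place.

11.9 min

Optimal t* satisfies g'(t*) = g(t*)/(T + t*).
g'(t) = 0.45·230·t^-0.55. Setting 0.45·230·t^-0.55 = 230·t^0.45/(14.5+t) gives 0.45(14.5+t) = t, so 0.55·t = 0.45×14.5.
t* = 0.45×14.5/0.55 = 11.86 min.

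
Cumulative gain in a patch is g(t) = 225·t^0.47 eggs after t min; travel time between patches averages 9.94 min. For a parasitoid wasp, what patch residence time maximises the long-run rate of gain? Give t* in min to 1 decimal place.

Optimal t* satisfies g'(t*) = g(t*)/(T + t*).
g'(t) = 0.47·225·t^-0.53. Setting 0.47·225·t^-0.53 = 225·t^0.47/(9.94+t) gives 0.47(9.94+t) = t, so 0.53·t = 0.47×9.94.
t* = 0.47×9.94/0.53 = 8.815 min.

8.8 min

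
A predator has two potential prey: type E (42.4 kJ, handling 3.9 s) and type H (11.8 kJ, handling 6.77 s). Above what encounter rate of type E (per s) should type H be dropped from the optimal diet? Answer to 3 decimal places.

0.049 per s

Drop type H once their profitability E₂/h₂ falls below the rate achievable on type E alone: E₂/h₂ = λE₁/(1 + λh₁).
Solve for λ: λE₁h₂ = E₂(1 + λh₁) → λ(E₁h₂ − E₂h₁) = E₂ → λ = E₂/(E₁h₂ − E₂h₁).
λ = 11.8/(42.4×6.77 − 11.8×3.9) = 11.8/241 = 0.04896 per s.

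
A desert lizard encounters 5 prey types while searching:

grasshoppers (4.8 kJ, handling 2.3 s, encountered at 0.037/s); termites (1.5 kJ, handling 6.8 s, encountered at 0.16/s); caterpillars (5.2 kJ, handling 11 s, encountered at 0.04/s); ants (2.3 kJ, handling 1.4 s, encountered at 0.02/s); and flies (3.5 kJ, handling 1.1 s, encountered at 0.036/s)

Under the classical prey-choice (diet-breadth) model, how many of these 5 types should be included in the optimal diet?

Rank by E/h (kJ/s): flies 3.18, grasshoppers 2.09, ants 1.64, caterpillars 0.473, termites 0.221. Include each in turn until the next type's E/h falls below the running intake rate.
Rate on top 1: 0.1212. grasshoppers: 2.09 > 0.1212 → include.
Rate on top 2: 0.2699. ants: 1.64 > 0.2699 → include.
Rate on top 3: 0.3033. caterpillars: 0.473 > 0.3033 → include.
Rate on top 4: 0.3501. termites: 0.221 < 0.3501 → exclude; stop.
Optimal diet: flies, grasshoppers, ants, caterpillars — 4 of 5 types.

4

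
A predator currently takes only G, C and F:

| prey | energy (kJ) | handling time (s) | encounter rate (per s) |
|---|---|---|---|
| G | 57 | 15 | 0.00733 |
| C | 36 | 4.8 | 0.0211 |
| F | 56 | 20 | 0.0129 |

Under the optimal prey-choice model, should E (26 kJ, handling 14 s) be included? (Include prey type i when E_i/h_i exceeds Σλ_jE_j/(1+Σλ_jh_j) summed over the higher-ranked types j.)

Intake rate on the current diet: R = (0.00733×57 + 0.0211×36 + 0.0129×56) / (1 + 0.00733×15 + 0.0211×4.8 + 0.0129×20) = 1.9/1.469 = 1.293 kJ/s.
Profitability of E: 26/14 = 1.857 kJ/s.
1.857 > 1.293, so adding E raises the average — include it.

Yes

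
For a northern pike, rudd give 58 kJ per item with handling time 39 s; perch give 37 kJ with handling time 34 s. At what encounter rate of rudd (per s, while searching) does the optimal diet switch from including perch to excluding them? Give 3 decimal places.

The zero-one rule: include perch iff E₂/h₂ > λE₁/(1+λh₁). Equality gives the switch point.
λE₁h₂ = E₂ + λE₂h₁ ⇒ λ = E₂/(E₁h₂ − E₂h₁) = 37/(1972 − 1443) = 0.06994 per s.

0.070 per s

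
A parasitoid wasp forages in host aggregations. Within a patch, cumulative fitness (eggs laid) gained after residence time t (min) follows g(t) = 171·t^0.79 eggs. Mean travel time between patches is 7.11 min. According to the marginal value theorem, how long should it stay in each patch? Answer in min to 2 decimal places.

26.75 min

By the marginal value theorem, leave when the instantaneous gain rate g'(t) equals the habitat-wide average g(t)/(T + t).
g'(t) = 0.79·171·t^-0.21. Setting 0.79·171·t^-0.21 = 171·t^0.79/(7.11+t) gives 0.79(7.11+t) = t, so 0.21·t = 0.79×7.11.
t* = 0.79×7.11/0.21 = 26.75 min.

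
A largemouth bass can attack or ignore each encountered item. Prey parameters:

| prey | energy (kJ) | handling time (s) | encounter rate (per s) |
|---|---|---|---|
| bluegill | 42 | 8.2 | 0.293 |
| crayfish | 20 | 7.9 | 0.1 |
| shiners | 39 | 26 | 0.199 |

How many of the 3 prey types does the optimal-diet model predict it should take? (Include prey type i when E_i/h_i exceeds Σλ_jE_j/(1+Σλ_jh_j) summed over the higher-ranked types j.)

1

Profitabilities (E/h, kJ/s): bluegill 5.12, crayfish 2.53, shiners 1.5. Add prey in this order while the next type's profitability exceeds the intake rate on those already taken.
Rate on top 1: 3.617. crayfish: 2.53 < 3.617 → exclude; stop.
Optimal diet: bluegill — 1 of 3 types.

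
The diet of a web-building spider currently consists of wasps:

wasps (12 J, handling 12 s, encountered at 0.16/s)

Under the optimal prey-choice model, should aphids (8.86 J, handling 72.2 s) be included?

No

Current rate: (0.16×12)/(1 + 0.16×12) = 0.6575 J/s.
Profitability of aphids: 8.86/72.2 = 0.1227 J/s.
Since 0.1227 < R, time spent handling aphids is better spent searching.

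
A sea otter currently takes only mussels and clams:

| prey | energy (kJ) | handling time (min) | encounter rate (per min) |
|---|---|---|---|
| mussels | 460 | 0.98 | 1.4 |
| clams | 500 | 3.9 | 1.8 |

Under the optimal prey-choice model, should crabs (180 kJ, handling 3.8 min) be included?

Intake rate on the current diet: R = (1.4×460 + 1.8×500) / (1 + 1.4×0.98 + 1.8×3.9) = 1544/9.392 = 164.4 kJ/min.
Profitability of crabs: 180/3.8 = 47.37 kJ/min.
Since 47.37 < R, time spent handling crabs is better spent searching.

No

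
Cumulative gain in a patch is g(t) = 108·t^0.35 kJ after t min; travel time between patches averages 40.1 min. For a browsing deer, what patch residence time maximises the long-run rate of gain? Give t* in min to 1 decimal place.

21.6 min

Optimal t* satisfies g'(t*) = g(t*)/(T + t*).
g'(t) = 0.35·108·t^-0.65. Setting 0.35·108·t^-0.65 = 108·t^0.35/(40.1+t) gives 0.35(40.1+t) = t, so 0.65·t = 0.35×40.1.
t* = 0.35×40.1/0.65 = 21.59 min.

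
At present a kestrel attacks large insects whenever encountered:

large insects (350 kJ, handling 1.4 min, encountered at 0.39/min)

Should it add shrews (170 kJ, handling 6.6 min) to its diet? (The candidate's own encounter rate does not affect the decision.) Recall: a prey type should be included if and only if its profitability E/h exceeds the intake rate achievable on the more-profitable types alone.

Intake rate on the current diet: R = (0.39×350) / (1 + 0.39×1.4) = 136.5/1.546 = 88.29 kJ/min.
shrews: E/h = 170/6.6 = 25.76 kJ/min.
Since 25.76 < R, time spent handling shrews is better spent searching.

No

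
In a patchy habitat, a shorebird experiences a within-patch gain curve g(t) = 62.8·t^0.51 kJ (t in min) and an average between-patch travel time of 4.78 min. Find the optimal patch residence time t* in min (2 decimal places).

Maximise g(t)/(T+t): set derivative to zero → g'(t)(T+t) = g(t).
g'(t) = 0.51·62.8·t^-0.49. Setting 0.51·62.8·t^-0.49 = 62.8·t^0.51/(4.78+t) gives 0.51(4.78+t) = t, so 0.49·t = 0.51×4.78.
t* = 0.51×4.78/0.49 = 4.975 min.

4.98 min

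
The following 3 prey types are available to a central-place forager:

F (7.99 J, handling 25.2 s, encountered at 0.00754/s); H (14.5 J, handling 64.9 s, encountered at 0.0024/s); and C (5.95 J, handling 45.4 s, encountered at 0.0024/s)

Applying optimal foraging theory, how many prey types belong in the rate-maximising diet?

Rank by E/h (J/s): F 0.317, H 0.223, C 0.131. Include each in turn until the next type's E/h falls below the running intake rate.
Rate on top 1: 0.05063. H: 0.223 > 0.05063 → include.
Rate on top 2: 0.07062. C: 0.131 > 0.07062 → include.
Optimal diet: F, H, C — 3 of 3 types.

3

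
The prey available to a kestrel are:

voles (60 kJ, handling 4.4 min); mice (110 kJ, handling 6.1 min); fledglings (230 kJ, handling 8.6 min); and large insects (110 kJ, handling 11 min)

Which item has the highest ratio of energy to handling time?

Profitability E/h (kJ/min): voles = 60/4.4 = 13.6, mice = 110/6.1 = 18, fledglings = 230/8.6 = 26.7, large insects = 110/11 = 10.
Ranked: fledglings > mice > voles > large insects.

fledglings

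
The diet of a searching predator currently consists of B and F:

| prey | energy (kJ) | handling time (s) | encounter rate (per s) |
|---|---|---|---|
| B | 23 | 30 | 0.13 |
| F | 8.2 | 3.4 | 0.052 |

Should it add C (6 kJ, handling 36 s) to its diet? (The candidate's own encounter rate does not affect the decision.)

Intake rate on the current diet: R = (0.13×23 + 0.052×8.2) / (1 + 0.13×30 + 0.052×3.4) = 3.416/5.077 = 0.6729 kJ/s.
C: E/h = 6/36 = 0.1667 kJ/s.
Since 0.1667 < R, time spent handling C is better spent searching.

No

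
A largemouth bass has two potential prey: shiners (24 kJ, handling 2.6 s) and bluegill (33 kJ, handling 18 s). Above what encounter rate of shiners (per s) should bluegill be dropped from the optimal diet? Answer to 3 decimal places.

0.095 per s

At the threshold, the rate on shiners alone equals the profitability of bluegill: λ·24/(1 + λ·2.6) = 33/18 = 1.833.
Rearranging, λ(24 − 1.833×2.6) = 1.833, so λ = 1.833/19.23 = 0.09532 per s.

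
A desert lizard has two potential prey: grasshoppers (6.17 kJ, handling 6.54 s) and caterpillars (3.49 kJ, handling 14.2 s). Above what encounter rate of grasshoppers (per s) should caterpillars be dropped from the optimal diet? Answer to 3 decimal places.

Drop caterpillars once their profitability E₂/h₂ falls below the rate achievable on grasshoppers alone: E₂/h₂ = λE₁/(1 + λh₁).
Solve for λ: λE₁h₂ = E₂(1 + λh₁) → λ(E₁h₂ − E₂h₁) = E₂ → λ = E₂/(E₁h₂ − E₂h₁).
λ = 3.49/(6.17×14.2 − 3.49×6.54) = 3.49/64.79 = 0.05387 per s.

0.054 per s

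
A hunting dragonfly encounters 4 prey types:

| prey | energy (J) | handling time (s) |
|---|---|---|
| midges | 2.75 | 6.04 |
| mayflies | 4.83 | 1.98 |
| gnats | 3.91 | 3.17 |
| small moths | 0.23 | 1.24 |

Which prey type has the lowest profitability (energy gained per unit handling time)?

small moths

Profitability E/h (J/s): midges = 2.75/6.04 = 0.455, mayflies = 4.83/1.98 = 2.44, gnats = 3.91/3.17 = 1.23, small moths = 0.23/1.24 = 0.185.
Ranked: mayflies > gnats > midges > small moths.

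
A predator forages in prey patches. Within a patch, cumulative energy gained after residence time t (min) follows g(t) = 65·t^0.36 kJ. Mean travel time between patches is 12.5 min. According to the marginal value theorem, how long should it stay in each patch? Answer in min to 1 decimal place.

7.0 min

Maximise g(t)/(T+t): set derivative to zero → g'(t)(T+t) = g(t).
g'(t) = 0.36·65·t^-0.64. Setting 0.36·65·t^-0.64 = 65·t^0.36/(12.5+t) gives 0.36(12.5+t) = t, so 0.64·t = 0.36×12.5.
t* = 0.36×12.5/0.64 = 7.031 min.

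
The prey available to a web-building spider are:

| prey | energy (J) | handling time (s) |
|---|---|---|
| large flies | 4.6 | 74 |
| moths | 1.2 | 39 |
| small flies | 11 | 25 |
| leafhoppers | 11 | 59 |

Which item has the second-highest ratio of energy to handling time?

leafhoppers

Profitability E/h (J/s): large flies = 4.6/74 = 0.0622, moths = 1.2/39 = 0.0308, small flies = 11/25 = 0.44, leafhoppers = 11/59 = 0.186.
Ranked: small flies > leafhoppers > large flies > moths.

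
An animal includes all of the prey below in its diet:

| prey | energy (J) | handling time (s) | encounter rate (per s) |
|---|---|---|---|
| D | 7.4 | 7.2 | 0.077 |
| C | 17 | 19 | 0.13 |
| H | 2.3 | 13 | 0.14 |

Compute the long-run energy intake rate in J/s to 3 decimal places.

R = (0.077×7.4 + 0.13×17 + 0.14×2.3) / (1 + 0.077×7.2 + 0.13×19 + 0.14×13) = 3.102/5.844 = 0.5307 J/s.

0.531 J/s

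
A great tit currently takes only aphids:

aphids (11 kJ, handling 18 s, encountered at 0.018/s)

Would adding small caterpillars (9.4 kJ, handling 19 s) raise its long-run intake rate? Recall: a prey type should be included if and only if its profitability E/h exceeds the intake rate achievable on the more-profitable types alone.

Current rate: (0.018×11)/(1 + 0.018×18) = 0.1495 kJ/s.
Profitability of small caterpillars: 9.4/19 = 0.4947 kJ/s.
Since 0.4947 > R, including small caterpillars increases the long-run rate.

Yes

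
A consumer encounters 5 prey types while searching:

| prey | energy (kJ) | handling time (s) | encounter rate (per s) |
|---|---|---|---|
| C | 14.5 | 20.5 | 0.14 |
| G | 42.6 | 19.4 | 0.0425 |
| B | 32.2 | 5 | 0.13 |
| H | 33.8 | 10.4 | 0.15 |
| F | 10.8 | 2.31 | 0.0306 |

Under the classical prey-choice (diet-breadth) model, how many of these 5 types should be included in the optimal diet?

E/h in descending order: B 6.44, F 4.68, H 3.25, G 2.2, C 0.707 kJ/s. The optimal diet is the largest prefix of this list for which every included type satisfies E_i/h_i > R on the types above it.
Rate on top 1: 2.537. F: 4.68 > 2.537 → include.
Rate on top 2: 2.625. H: 3.25 > 2.625 → include.
Rate on top 3: 2.922. G: 2.2 < 2.922 → exclude; stop.
Optimal diet: B, F, H — 3 of 5 types.

3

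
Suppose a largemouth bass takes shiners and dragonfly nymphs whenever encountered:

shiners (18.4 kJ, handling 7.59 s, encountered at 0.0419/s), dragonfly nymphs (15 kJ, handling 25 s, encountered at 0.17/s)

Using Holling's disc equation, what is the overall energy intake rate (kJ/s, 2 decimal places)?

R = (0.0419×18.4 + 0.17×15) / (1 + 0.0419×7.59 + 0.17×25) = 3.321/5.568 = 0.5964 kJ/s.

0.60 kJ/s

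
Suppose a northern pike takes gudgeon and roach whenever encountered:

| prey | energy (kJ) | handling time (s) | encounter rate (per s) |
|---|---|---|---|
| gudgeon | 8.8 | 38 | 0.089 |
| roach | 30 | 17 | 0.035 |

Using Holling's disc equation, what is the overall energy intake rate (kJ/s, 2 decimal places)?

Energy encountered per unit search time: 0.089×8.8 + 0.035×30 = 1.833 kJ/s.
Handling time per unit search time: 0.089×38 + 0.035×17 = 3.977.
Rate = 1.833/(1 + 3.977) = 0.3683 kJ/s.

0.37 kJ/s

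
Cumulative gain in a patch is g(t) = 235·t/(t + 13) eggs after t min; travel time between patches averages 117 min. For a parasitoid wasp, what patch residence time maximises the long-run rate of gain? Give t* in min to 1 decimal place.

39.0 min

By the marginal value theorem, leave when the instantaneous gain rate g'(t) equals the habitat-wide average g(t)/(T + t).
g'(t) = 235·13/(t + 13)². Setting 235·13/(t+13)² = 235t/[(t+13)(117+t)] gives 13(117+t) = t(t+13), so t² = 13×117 = 1521.
t* = √1521 = 39 min.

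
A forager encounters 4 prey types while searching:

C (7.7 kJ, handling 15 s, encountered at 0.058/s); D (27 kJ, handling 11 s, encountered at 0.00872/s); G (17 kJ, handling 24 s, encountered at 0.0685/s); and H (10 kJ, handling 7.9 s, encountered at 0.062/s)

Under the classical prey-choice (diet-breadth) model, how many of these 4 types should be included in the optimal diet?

Rank by E/h (kJ/s): D 2.45, H 1.27, G 0.708, C 0.513. Include each in turn until the next type's E/h falls below the running intake rate.
Rate on top 1: 0.2148. H: 1.27 > 0.2148 → include.
Rate on top 2: 0.5395. G: 0.708 > 0.5395 → include.
Rate on top 3: 0.6254. C: 0.513 < 0.6254 → exclude; stop.
Optimal diet: D, H, G — 3 of 4 types.

3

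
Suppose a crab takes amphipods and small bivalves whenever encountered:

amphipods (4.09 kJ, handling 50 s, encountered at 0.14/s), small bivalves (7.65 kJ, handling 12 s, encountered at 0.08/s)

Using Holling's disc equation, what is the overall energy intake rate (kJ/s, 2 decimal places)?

0.13 kJ/s

Energy encountered per unit search time: 0.14×4.09 + 0.08×7.65 = 1.185 kJ/s.
Handling time per unit search time: 0.14×50 + 0.08×12 = 7.96.
Rate = 1.185/(1 + 7.96) = 0.1322 kJ/s.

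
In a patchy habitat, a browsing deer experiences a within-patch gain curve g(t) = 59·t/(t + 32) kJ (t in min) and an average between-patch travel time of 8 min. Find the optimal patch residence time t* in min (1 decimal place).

By the marginal value theorem, leave when the instantaneous gain rate g'(t) equals the habitat-wide average g(t)/(T + t).
g'(t) = 59·32/(t + 32)². Setting 59·32/(t+32)² = 59t/[(t+32)(8+t)] gives 32(8+t) = t(t+32), so t² = 32×8 = 256.
t* = √256 = 16 min.

16.0 min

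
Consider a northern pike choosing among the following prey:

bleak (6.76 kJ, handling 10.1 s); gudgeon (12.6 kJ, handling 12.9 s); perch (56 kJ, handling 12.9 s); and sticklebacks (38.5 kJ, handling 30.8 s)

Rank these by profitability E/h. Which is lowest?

Profitability E/h (kJ/s): bleak = 6.76/10.1 = 0.669, gudgeon = 12.6/12.9 = 0.977, perch = 56/12.9 = 4.34, sticklebacks = 38.5/30.8 = 1.25.
Ranked: perch > sticklebacks > gudgeon > bleak.

bleak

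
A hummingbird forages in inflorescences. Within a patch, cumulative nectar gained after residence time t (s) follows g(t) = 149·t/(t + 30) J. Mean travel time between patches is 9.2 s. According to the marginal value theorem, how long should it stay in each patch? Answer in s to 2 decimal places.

16.61 s

Maximise g(t)/(T+t): set derivative to zero → g'(t)(T+t) = g(t).
g'(t) = 149·30/(t + 30)². Setting 149·30/(t+30)² = 149t/[(t+30)(9.2+t)] gives 30(9.2+t) = t(t+30), so t² = 30×9.2 = 276.
t* = √276 = 16.61 s.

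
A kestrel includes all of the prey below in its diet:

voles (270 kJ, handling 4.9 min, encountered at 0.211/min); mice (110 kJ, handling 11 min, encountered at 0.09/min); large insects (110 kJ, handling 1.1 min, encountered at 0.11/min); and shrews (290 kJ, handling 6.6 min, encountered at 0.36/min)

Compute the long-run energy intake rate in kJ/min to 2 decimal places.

R = (0.211×270 + 0.09×110 + 0.11×110 + 0.36×290) / (1 + 0.211×4.9 + 0.09×11 + 0.11×1.1 + 0.36×6.6) = 183.4/5.521 = 33.21 kJ/min.

33.21 kJ/min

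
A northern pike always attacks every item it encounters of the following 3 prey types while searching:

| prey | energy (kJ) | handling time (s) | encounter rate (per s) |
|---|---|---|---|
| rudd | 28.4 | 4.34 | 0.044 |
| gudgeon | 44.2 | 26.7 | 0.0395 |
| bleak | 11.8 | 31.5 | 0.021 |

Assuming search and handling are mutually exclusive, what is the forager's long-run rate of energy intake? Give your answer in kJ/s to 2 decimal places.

Energy encountered per unit search time: 0.044×28.4 + 0.0395×44.2 + 0.021×11.8 = 3.243 kJ/s.
Handling time per unit search time: 0.044×4.34 + 0.0395×26.7 + 0.021×31.5 = 1.907.
Rate = 3.243/(1 + 1.907) = 1.116 kJ/s.

1.12 kJ/s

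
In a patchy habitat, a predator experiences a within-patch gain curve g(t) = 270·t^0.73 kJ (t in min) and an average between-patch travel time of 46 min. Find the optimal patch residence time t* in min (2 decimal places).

124.37 min

Maximise g(t)/(T+t): set derivative to zero → g'(t)(T+t) = g(t).
g'(t) = 0.73·270·t^-0.27. Setting 0.73·270·t^-0.27 = 270·t^0.73/(46+t) gives 0.73(46+t) = t, so 0.27·t = 0.73×46.
t* = 0.73×46/0.27 = 124.4 min.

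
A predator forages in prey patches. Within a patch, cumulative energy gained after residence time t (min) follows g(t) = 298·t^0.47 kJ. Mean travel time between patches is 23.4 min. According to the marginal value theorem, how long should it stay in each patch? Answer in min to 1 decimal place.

Maximise g(t)/(T+t): set derivative to zero → g'(t)(T+t) = g(t).
g'(t) = 0.47·298·t^-0.53. Setting 0.47·298·t^-0.53 = 298·t^0.47/(23.4+t) gives 0.47(23.4+t) = t, so 0.53·t = 0.47×23.4.
t* = 0.47×23.4/0.53 = 20.75 min.

20.8 min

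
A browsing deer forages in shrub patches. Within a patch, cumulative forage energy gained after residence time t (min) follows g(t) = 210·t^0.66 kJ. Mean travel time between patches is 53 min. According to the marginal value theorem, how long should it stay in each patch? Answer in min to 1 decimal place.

102.9 min

Maximise g(t)/(T+t): set derivative to zero → g'(t)(T+t) = g(t).
g'(t) = 0.66·210·t^-0.34. Setting 0.66·210·t^-0.34 = 210·t^0.66/(53+t) gives 0.66(53+t) = t, so 0.34·t = 0.66×53.
t* = 0.66×53/0.34 = 102.9 min.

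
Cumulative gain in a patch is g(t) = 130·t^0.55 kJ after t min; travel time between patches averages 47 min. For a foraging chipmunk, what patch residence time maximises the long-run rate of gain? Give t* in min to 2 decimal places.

Maximise g(t)/(T+t): set derivative to zero → g'(t)(T+t) = g(t).
g'(t) = 0.55·130·t^-0.45. Setting 0.55·130·t^-0.45 = 130·t^0.55/(47+t) gives 0.55(47+t) = t, so 0.45·t = 0.55×47.
t* = 0.55×47/0.45 = 57.44 min.

57.44 min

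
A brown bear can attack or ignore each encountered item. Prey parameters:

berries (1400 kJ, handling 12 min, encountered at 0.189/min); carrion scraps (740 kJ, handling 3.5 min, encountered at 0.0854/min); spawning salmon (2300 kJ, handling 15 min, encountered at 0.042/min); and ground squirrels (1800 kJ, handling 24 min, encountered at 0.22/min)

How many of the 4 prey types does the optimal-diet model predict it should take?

Rank by E/h (kJ/min): carrion scraps 211, spawning salmon 153, berries 117, ground squirrels 75. Include each in turn until the next type's E/h falls below the running intake rate.
Rate on top 1: 48.65. spawning salmon: 153 > 48.65 → include.
Rate on top 2: 82.84. berries: 117 > 82.84 → include.
Rate on top 3: 101.1. ground squirrels: 75 < 101.1 → exclude; stop.
Optimal diet: carrion scraps, spawning salmon, berries — 3 of 4 types.

3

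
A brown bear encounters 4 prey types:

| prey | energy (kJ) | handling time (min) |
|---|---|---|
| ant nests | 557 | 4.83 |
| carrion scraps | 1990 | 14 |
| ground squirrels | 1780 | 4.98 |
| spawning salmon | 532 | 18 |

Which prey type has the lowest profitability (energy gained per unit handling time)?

Profitability E/h (kJ/min): ant nests = 557/4.83 = 115, carrion scraps = 1990/14 = 142, ground squirrels = 1780/4.98 = 357, spawning salmon = 532/18 = 29.6.
Ranked: ground squirrels > carrion scraps > ant nests > spawning salmon.

spawning salmon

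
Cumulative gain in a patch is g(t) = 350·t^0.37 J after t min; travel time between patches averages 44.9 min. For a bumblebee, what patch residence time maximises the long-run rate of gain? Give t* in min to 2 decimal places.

Maximise g(t)/(T+t): set derivative to zero → g'(t)(T+t) = g(t).
g'(t) = 0.37·350·t^-0.63. Setting 0.37·350·t^-0.63 = 350·t^0.37/(44.9+t) gives 0.37(44.9+t) = t, so 0.63·t = 0.37×44.9.
t* = 0.37×44.9/0.63 = 26.37 min.

26.37 min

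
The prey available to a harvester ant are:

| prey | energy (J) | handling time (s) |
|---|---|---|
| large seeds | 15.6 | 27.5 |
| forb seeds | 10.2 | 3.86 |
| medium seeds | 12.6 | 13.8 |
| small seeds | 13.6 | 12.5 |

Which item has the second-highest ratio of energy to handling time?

small seeds

In descending order of E/h:
forb seeds: 10.2/3.86 = 2.64 J/s
small seeds: 13.6/12.5 = 1.09 J/s
medium seeds: 12.6/13.8 = 0.913 J/s
large seeds: 15.6/27.5 = 0.567 J/s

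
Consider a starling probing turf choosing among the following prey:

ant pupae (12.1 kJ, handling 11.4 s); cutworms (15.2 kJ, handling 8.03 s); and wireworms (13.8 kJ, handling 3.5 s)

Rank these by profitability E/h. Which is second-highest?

cutworms

In descending order of E/h:
wireworms: 13.8/3.5 = 3.94 kJ/s
cutworms: 15.2/8.03 = 1.89 kJ/s
ant pupae: 12.1/11.4 = 1.06 kJ/s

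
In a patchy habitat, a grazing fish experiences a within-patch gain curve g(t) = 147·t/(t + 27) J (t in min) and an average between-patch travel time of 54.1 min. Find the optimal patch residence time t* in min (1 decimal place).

Maximise g(t)/(T+t): set derivative to zero → g'(t)(T+t) = g(t).
g'(t) = 147·27/(t + 27)². Setting 147·27/(t+27)² = 147t/[(t+27)(54.1+t)] gives 27(54.1+t) = t(t+27), so t² = 27×54.1 = 1461.
t* = √1461 = 38.22 min.

38.2 min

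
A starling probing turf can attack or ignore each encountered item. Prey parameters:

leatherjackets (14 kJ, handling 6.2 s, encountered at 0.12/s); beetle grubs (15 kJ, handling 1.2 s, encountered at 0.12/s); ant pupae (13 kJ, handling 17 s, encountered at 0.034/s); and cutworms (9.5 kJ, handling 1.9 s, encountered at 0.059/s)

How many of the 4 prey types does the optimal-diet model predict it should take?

3

Profitabilities (E/h, kJ/s): beetle grubs 12.5, cutworms 5, leatherjackets 2.26, ant pupae 0.765. Add prey in this order while the next type's profitability exceeds the intake rate on those already taken.
Rate on top 1: 1.573. cutworms: 5 > 1.573 → include.
Rate on top 2: 1.879. leatherjackets: 2.26 > 1.879 → include.
Rate on top 3: 2.02. ant pupae: 0.765 < 2.02 → exclude; stop.
Optimal diet: beetle grubs, cutworms, leatherjackets — 3 of 4 types.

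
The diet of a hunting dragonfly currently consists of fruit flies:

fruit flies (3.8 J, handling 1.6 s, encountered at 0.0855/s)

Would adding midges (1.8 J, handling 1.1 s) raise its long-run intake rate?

Current rate: (0.0855×3.8)/(1 + 0.0855×1.6) = 0.2858 J/s.
midges: E/h = 1.8/1.1 = 1.636 J/s.
1.636 > 0.2858, so adding midges raises the average — include it.

Yes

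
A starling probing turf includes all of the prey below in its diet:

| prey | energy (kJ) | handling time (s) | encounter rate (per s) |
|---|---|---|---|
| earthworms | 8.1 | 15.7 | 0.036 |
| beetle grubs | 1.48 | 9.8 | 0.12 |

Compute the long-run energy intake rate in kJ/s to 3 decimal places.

0.171 kJ/s

R = (0.036×8.1 + 0.12×1.48) / (1 + 0.036×15.7 + 0.12×9.8) = 0.4692/2.741 = 0.1712 kJ/s.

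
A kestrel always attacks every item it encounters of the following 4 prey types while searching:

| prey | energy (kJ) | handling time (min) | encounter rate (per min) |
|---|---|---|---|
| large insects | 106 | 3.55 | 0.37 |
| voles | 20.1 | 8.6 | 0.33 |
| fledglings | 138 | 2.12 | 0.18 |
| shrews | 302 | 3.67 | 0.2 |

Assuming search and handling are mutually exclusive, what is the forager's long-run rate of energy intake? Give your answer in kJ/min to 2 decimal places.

20.92 kJ/min

Energy encountered per unit search time: 0.37×106 + 0.33×20.1 + 0.18×138 + 0.2×302 = 131.1 kJ/min.
Handling time per unit search time: 0.37×3.55 + 0.33×8.6 + 0.18×2.12 + 0.2×3.67 = 5.267.
Rate = 131.1/(1 + 5.267) = 20.92 kJ/min.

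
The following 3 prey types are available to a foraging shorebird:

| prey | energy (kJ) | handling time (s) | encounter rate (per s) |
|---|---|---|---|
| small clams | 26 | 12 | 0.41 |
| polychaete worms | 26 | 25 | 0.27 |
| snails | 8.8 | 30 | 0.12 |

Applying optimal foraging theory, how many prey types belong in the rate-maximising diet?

E/h in descending order: small clams 2.17, polychaete worms 1.04, snails 0.293 kJ/s. The optimal diet is the largest prefix of this list for which every included type satisfies E_i/h_i > R on the types above it.
Rate on top 1: 1.801. polychaete worms: 1.04 < 1.801 → exclude; stop.
Optimal diet: small clams — 1 of 3 types.

1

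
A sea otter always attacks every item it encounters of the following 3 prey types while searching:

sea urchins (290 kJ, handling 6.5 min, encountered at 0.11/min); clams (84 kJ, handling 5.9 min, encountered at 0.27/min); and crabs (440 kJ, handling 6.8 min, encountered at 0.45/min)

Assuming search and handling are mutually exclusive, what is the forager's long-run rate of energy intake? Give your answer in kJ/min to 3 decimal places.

R = Σλ_iE_i / (1 + Σλ_ih_i)
Numerator: 0.11×290 + 0.27×84 + 0.45×440 = 252.6
Denominator: 1 + 0.11×6.5 + 0.27×5.9 + 0.45×6.8 = 6.368
R = 252.6/6.368 = 39.66 kJ/min

39.664 kJ/min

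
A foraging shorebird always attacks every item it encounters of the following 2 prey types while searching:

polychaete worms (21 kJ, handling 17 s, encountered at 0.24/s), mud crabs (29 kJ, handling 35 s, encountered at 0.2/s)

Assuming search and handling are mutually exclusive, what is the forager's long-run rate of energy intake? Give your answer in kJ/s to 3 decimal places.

0.897 kJ/s

R = (0.24×21 + 0.2×29) / (1 + 0.24×17 + 0.2×35) = 10.84/12.08 = 0.8974 kJ/s.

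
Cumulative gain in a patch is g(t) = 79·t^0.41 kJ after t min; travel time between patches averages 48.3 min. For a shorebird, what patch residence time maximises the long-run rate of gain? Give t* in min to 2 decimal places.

33.56 min

Optimal t* satisfies g'(t*) = g(t*)/(T + t*).
g'(t) = 0.41·79·t^-0.59. Setting 0.41·79·t^-0.59 = 79·t^0.41/(48.3+t) gives 0.41(48.3+t) = t, so 0.59·t = 0.41×48.3.
t* = 0.41×48.3/0.59 = 33.56 min.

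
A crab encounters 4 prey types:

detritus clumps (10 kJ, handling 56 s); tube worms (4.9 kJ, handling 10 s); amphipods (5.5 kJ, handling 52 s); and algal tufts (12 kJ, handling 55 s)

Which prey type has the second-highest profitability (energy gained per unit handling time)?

algal tufts

Profitability E/h (kJ/s): detritus clumps = 10/56 = 0.179, tube worms = 4.9/10 = 0.49, amphipods = 5.5/52 = 0.106, algal tufts = 12/55 = 0.218.
Ranked: tube worms > algal tufts > detritus clumps > amphipods.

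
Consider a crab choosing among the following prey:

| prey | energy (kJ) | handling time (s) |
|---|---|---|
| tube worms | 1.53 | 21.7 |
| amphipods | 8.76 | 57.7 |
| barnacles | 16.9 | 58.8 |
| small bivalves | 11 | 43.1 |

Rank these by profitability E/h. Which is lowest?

tube worms

In descending order of E/h:
barnacles: 16.9/58.8 = 0.287 kJ/s
small bivalves: 11/43.1 = 0.255 kJ/s
amphipods: 8.76/57.7 = 0.152 kJ/s
tube worms: 1.53/21.7 = 0.0705 kJ/s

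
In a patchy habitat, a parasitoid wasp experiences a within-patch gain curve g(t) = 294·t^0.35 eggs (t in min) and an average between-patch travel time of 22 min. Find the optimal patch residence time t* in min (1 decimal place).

11.8 min

By the marginal value theorem, leave when the instantaneous gain rate g'(t) equals the habitat-wide average g(t)/(T + t).
g'(t) = 0.35·294·t^-0.65. Setting 0.35·294·t^-0.65 = 294·t^0.35/(22+t) gives 0.35(22+t) = t, so 0.65·t = 0.35×22.
t* = 0.35×22/0.65 = 11.85 min.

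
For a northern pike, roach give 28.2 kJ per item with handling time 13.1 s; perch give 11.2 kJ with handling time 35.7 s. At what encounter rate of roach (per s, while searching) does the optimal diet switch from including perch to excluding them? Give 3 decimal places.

0.013 per s

Drop perch once their profitability E₂/h₂ falls below the rate achievable on roach alone: E₂/h₂ = λE₁/(1 + λh₁).
Solve for λ: λE₁h₂ = E₂(1 + λh₁) → λ(E₁h₂ − E₂h₁) = E₂ → λ = E₂/(E₁h₂ − E₂h₁).
λ = 11.2/(28.2×35.7 − 11.2×13.1) = 11.2/860 = 0.01302 per s.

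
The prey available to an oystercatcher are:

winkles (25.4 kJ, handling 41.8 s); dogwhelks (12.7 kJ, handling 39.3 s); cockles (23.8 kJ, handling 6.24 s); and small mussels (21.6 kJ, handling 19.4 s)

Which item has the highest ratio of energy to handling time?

cockles

Profitability E/h (kJ/s): winkles = 25.4/41.8 = 0.608, dogwhelks = 12.7/39.3 = 0.323, cockles = 23.8/6.24 = 3.81, small mussels = 21.6/19.4 = 1.11.
Ranked: cockles > small mussels > winkles > dogwhelks.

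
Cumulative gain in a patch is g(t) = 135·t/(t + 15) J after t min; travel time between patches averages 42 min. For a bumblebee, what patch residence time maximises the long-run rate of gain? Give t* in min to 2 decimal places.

Maximise g(t)/(T+t): set derivative to zero → g'(t)(T+t) = g(t).
g'(t) = 135·15/(t + 15)². Setting 135·15/(t+15)² = 135t/[(t+15)(42+t)] gives 15(42+t) = t(t+15), so t² = 15×42 = 630.
t* = √630 = 25.1 min.

25.10 min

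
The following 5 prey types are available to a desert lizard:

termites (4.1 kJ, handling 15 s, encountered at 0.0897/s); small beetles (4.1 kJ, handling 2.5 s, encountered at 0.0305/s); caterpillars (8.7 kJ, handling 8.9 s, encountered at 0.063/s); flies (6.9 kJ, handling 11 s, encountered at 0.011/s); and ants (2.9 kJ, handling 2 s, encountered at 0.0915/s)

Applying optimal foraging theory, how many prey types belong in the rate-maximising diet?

E/h in descending order: small beetles 1.64, ants 1.45, caterpillars 0.978, flies 0.627, termites 0.273 kJ/s. The optimal diet is the largest prefix of this list for which every included type satisfies E_i/h_i > R on the types above it.
Rate on top 1: 0.1162. ants: 1.45 > 0.1162 → include.
Rate on top 2: 0.31. caterpillars: 0.978 > 0.31 → include.
Rate on top 3: 0.5157. flies: 0.627 > 0.5157 → include.
Rate on top 4: 0.5226. termites: 0.273 < 0.5226 → exclude; stop.
Optimal diet: small beetles, ants, caterpillars, flies — 4 of 5 types.

4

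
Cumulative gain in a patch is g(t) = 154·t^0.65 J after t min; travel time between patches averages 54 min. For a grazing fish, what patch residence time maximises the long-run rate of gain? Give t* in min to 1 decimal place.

100.3 min

Maximise g(t)/(T+t): set derivative to zero → g'(t)(T+t) = g(t).
g'(t) = 0.65·154·t^-0.35. Setting 0.65·154·t^-0.35 = 154·t^0.65/(54+t) gives 0.65(54+t) = t, so 0.35·t = 0.65×54.
t* = 0.65×54/0.35 = 100.3 min.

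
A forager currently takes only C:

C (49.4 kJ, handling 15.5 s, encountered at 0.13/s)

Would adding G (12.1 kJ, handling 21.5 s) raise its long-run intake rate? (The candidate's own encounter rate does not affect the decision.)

Current rate: (0.13×49.4)/(1 + 0.13×15.5) = 2.13 kJ/s.
Profitability of G: 12.1/21.5 = 0.5628 kJ/s.
Since 0.5628 < R, time spent handling G is better spent searching.

No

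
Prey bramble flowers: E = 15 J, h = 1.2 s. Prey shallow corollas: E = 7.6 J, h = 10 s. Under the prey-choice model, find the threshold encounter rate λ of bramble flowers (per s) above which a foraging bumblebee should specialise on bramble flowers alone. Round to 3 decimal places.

0.054 per s

At the threshold, the rate on bramble flowers alone equals the profitability of shallow corollas: λ·15/(1 + λ·1.2) = 7.6/10 = 0.76.
Rearranging, λ(15 − 0.76×1.2) = 0.76, so λ = 0.76/14.09 = 0.05395 per s.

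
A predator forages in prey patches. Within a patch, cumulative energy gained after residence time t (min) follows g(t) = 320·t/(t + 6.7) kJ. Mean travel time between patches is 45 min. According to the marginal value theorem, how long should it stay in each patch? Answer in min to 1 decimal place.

17.4 min

Maximise g(t)/(T+t): set derivative to zero → g'(t)(T+t) = g(t).
g'(t) = 320·6.7/(t + 6.7)². Setting 320·6.7/(t+6.7)² = 320t/[(t+6.7)(45+t)] gives 6.7(45+t) = t(t+6.7), so t² = 6.7×45 = 301.5.
t* = √301.5 = 17.36 min.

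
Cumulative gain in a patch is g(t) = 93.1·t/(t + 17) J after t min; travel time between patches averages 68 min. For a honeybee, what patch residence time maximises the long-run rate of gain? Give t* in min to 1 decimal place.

34.0 min

Maximise g(t)/(T+t): set derivative to zero → g'(t)(T+t) = g(t).
g'(t) = 93.1·17/(t + 17)². Setting 93.1·17/(t+17)² = 93.1t/[(t+17)(68+t)] gives 17(68+t) = t(t+17), so t² = 17×68 = 1156.
t* = √1156 = 34 min.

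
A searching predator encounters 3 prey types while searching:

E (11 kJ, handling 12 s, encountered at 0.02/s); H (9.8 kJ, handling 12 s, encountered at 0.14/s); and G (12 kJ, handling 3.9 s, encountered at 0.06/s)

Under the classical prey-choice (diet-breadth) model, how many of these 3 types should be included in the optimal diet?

3

Rank by E/h (kJ/s): G 3.08, E 0.917, H 0.817. Include each in turn until the next type's E/h falls below the running intake rate.
Rate on top 1: 0.5835. E: 0.917 > 0.5835 → include.
Rate on top 2: 0.6377. H: 0.817 > 0.6377 → include.
Optimal diet: G, E, H — 3 of 3 types.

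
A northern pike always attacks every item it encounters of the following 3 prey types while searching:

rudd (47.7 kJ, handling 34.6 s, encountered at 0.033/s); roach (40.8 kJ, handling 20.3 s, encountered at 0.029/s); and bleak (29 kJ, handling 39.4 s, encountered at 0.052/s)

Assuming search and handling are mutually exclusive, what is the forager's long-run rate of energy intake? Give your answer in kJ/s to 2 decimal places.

0.89 kJ/s

R = Σλ_iE_i / (1 + Σλ_ih_i)
Numerator: 0.033×47.7 + 0.029×40.8 + 0.052×29 = 4.265
Denominator: 1 + 0.033×34.6 + 0.029×20.3 + 0.052×39.4 = 4.779
R = 4.265/4.779 = 0.8925 kJ/s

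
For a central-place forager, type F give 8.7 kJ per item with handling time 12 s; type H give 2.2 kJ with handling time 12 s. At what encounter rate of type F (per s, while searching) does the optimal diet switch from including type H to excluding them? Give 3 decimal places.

The zero-one rule: include type H iff E₂/h₂ > λE₁/(1+λh₁). Equality gives the switch point.
λE₁h₂ = E₂ + λE₂h₁ ⇒ λ = E₂/(E₁h₂ − E₂h₁) = 2.2/(104.4 − 26.4) = 0.02821 per s.

0.028 per s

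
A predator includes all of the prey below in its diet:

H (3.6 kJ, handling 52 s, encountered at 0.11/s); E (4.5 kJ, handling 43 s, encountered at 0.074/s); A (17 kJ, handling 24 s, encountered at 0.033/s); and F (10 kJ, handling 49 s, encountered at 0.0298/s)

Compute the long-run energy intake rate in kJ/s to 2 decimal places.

0.13 kJ/s

Energy encountered per unit search time: 0.11×3.6 + 0.074×4.5 + 0.033×17 + 0.0298×10 = 1.588 kJ/s.
Handling time per unit search time: 0.11×52 + 0.074×43 + 0.033×24 + 0.0298×49 = 11.15.
Rate = 1.588/(1 + 11.15) = 0.1307 kJ/s.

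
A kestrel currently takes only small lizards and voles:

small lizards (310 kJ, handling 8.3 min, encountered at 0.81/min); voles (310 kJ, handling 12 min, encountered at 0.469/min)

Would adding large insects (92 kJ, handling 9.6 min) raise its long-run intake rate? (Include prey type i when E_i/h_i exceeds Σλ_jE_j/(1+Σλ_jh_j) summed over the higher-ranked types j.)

On small lizards and voles alone, R = ΣλE/(1+Σλh) = 396.5/13.35 = 29.7 kJ/min.
Profitability of large insects: 92/9.6 = 9.583 kJ/min.
Since 9.583 < R, time spent handling large insects is better spent searching.

No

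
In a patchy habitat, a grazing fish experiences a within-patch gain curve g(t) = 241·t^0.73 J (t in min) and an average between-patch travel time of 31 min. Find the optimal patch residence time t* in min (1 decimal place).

83.8 min

Optimal t* satisfies g'(t*) = g(t*)/(T + t*).
g'(t) = 0.73·241·t^-0.27. Setting 0.73·241·t^-0.27 = 241·t^0.73/(31+t) gives 0.73(31+t) = t, so 0.27·t = 0.73×31.
t* = 0.73×31/0.27 = 83.81 min.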